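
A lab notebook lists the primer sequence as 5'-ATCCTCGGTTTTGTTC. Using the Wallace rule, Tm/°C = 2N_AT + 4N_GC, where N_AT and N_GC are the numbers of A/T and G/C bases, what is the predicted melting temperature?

46°C

Base counts: T=8, C=4, G=3, A=1
AT pairs contribute 9, GC pairs contribute 7.
Tm = 2×9 + 4×7 = 46°C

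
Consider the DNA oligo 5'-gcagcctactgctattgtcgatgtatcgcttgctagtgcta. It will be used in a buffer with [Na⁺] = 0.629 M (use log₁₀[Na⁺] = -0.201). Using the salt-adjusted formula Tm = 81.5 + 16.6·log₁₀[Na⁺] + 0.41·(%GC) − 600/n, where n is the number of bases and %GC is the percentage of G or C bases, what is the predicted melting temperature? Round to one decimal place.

83.5°C

Length n = 41. Counting bases: C=10, G=10, A=7, T=14
G+C = 20, so %GC = 20/41 × 100 = 48.78%
Salt term: 16.6 × (-0.201) = -3.337
GC term: 0.41 × 48.78 = 20; length term: −600/41 = −14.634
Tm = 81.5 + (-3.337) + 20 − 14.634 = 83.529 → 83.5°C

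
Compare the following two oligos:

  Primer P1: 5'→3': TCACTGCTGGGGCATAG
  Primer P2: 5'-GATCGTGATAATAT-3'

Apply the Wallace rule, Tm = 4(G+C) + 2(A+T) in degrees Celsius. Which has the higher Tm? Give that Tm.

Primer P1, 54°C

Primer P1: A+T=7, G+C=10 → Tm = 2(7)+4(10) = 54°C
Primer P2: A+T=10, G+C=4 → Tm = 2(10)+4(4) = 36°C
54°C vs 36°C → primer P1 is higher.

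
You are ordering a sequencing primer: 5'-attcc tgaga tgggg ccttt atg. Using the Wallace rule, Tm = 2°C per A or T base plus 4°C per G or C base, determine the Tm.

68°C

Counting bases: A=4, C=4, G=7, T=8
AT pairs contribute 12, GC pairs contribute 11.
Tm = 2×12 + 4×11 = 68°C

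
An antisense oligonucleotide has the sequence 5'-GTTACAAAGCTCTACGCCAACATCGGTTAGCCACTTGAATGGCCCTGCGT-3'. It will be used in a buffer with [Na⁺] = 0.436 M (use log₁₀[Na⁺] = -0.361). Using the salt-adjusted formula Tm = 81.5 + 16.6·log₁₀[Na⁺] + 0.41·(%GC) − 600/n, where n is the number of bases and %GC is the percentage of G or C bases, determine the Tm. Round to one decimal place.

84.8°C

Length n = 50. C=15, G=11, T=12, A=12
G+C = 26, so %GC = 26/50 × 100 = 52%
Salt term: 16.6 × (-0.361) = -5.993
GC term: 0.41 × 52 = 21.32; length term: −600/50 = −12
Tm = 81.5 + (-5.993) + 21.32 − 12 = 84.827 → 84.8°C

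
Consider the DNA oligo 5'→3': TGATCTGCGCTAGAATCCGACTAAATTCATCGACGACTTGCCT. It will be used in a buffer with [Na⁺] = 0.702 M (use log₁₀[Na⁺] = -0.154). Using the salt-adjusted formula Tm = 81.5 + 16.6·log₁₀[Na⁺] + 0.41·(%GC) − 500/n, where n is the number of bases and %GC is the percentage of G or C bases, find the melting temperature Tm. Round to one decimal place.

86.4°C

Length n = 43. T=12, A=11, C=12, G=8
G+C = 20, so %GC = 20/43 × 100 = 46.512%
Salt term: 16.6 × (-0.154) = -2.556
GC term: 0.41 × 46.512 = 19.07; length term: −500/43 = −11.628
Tm = 81.5 + (-2.556) + 19.07 − 11.628 = 86.386 → 86.4°C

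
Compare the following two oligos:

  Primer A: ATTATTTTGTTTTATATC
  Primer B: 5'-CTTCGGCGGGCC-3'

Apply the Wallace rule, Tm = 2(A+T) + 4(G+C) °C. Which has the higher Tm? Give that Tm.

Primer B, 44°C

Primer A: A+T=16, G+C=2 → Tm = 2(16)+4(2) = 40°C
Primer B: A+T=2, G+C=10 → Tm = 2(2)+4(10) = 44°C
40°C vs 44°C → primer B is higher.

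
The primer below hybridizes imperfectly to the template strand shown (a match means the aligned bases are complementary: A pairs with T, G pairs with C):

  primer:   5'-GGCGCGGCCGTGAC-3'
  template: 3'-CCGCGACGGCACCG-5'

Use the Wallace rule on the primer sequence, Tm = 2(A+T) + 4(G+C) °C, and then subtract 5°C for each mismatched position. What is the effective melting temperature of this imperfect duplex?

42°C

Primer base counts: A=1, T=1, G=7, C=5 → A+T=2, G+C=12
Perfect-match Tm = 2(2) + 4(12) = 4 + 48 = 52°C
Mismatches (positions where the bases are not complementary): 2 (at positions 6, 13)
Effective Tm = 52 − 2×5 = 52 − 10 = 42°C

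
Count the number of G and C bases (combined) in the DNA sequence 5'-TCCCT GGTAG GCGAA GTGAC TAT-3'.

T=6, C=5, G=7, A=5
Total G or C: 7 + 5 = 12

12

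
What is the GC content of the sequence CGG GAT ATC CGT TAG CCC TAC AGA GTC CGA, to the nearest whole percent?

Counting bases: G=8, A=7, C=9, T=6
G+C = 8 + 9 = 17 out of 30 bases
%GC = 17/30 × 100 = 56.67% ≈ 57%

57%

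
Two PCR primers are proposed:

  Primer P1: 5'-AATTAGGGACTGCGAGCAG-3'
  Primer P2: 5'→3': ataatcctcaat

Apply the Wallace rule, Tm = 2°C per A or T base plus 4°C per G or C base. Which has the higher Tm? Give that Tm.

Primer P1, 58°C

Primer P1: A+T=9, G+C=10 → Tm = 2(9)+4(10) = 58°C
Primer P2: A+T=9, G+C=3 → Tm = 2(9)+4(3) = 30°C
58°C vs 30°C → primer P1 is higher.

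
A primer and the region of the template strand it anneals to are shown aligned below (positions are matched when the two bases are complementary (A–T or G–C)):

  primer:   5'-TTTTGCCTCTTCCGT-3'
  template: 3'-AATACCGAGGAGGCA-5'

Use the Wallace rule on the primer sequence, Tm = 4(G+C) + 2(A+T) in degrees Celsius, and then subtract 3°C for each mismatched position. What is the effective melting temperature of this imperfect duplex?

35°C

Primer base counts: A=0, T=8, G=2, C=5 → A+T=8, G+C=7
Perfect-match Tm = 2(8) + 4(7) = 16 + 28 = 44°C
Mismatches (positions where the bases are not complementary): 3 (at positions 3, 6, 10)
Effective Tm = 44 − 3×3 = 44 − 9 = 35°C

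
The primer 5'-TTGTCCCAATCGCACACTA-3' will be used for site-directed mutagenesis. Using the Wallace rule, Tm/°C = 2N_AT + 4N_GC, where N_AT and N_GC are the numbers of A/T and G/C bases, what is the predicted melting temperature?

56°C

Base counts: A=5, G=2, C=7, T=5
A+T = 10, G+C = 9
Tm = 2(10) + 4(9) = 20 + 36 = 56°C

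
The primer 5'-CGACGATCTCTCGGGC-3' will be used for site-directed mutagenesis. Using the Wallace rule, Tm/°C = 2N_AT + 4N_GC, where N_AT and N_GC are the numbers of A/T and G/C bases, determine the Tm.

54°C

Scanning the sequence gives C=6, A=2, T=3, G=5.
AT pairs contribute 5, GC pairs contribute 11.
Tm = 2×5 + 4×11 = 54°C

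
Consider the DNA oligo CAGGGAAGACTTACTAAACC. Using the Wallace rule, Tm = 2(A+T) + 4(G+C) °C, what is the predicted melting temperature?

Counting bases: G=4, A=8, C=5, T=3
AT pairs contribute 11, GC pairs contribute 9.
Tm = 2(11) + 4(9) = 22 + 36 = 58°C

58°C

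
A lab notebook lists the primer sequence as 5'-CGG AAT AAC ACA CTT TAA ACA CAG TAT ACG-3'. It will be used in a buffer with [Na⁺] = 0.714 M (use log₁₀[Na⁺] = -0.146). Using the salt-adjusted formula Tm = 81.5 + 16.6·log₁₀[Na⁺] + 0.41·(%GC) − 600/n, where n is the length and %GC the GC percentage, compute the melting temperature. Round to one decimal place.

Length n = 30. Counting bases: C=7, T=6, A=13, G=4
G+C = 11, so %GC = 11/30 × 100 = 36.667%
Salt term: 16.6 × (-0.146) = -2.424
GC term: 0.41 × 36.667 = 15.033; length term: −600/30 = −20
Tm = 81.5 + (-2.424) + 15.033 − 20 = 74.109 → 74.1°C

74.1°C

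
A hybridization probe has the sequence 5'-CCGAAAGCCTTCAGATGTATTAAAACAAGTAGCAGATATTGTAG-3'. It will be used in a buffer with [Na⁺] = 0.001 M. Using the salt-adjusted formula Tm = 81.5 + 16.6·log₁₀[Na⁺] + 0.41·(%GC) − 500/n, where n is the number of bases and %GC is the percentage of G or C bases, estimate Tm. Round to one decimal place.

35.2°C

Length n = 44. Scanning the sequence gives A=17, G=9, C=7, T=11.
G+C = 16, so %GC = 16/44 × 100 = 36.364%
Salt term: 16.6 × (-3) = -49.8
GC term: 0.41 × 36.364 = 14.909; length term: −500/44 = −11.364
Tm = 81.5 + (-49.8) + 14.909 − 11.364 = 35.245 → 35.2°C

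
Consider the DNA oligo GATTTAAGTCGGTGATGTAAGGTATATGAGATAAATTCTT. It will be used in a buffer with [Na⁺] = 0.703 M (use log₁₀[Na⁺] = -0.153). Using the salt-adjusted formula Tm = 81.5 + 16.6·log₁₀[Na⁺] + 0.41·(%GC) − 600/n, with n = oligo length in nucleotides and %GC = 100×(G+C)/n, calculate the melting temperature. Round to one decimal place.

Length n = 40. Counting bases: C=2, G=10, A=13, T=15
G+C = 12, so %GC = 12/40 × 100 = 30%
Salt term: 16.6 × (-0.153) = -2.54
GC term: 0.41 × 30 = 12.3; length term: −600/40 = −15
Tm = 81.5 + (-2.54) + 12.3 − 15 = 76.26 → 76.3°C

76.3°C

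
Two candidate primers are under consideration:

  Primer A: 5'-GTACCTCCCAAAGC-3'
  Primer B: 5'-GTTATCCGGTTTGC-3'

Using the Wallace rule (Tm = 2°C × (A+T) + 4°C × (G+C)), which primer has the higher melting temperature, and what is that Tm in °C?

Primer A: A+T=6, G+C=8 → Tm = 2(6)+4(8) = 44°C
Primer B: A+T=7, G+C=7 → Tm = 2(7)+4(7) = 42°C
44°C vs 42°C → primer A is higher.

Primer A, 44°C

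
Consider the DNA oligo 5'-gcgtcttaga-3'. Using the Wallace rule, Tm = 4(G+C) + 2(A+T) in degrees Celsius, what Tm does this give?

30°C

Base counts: T=3, G=3, A=2, C=2
So N_AT = 5 and N_GC = 5.
Tm = 2×5 + 4×5 = 30°C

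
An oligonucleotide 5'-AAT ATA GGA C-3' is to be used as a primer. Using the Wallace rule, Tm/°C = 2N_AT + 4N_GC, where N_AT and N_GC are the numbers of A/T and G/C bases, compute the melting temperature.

C=1, T=2, G=2, A=5
A+T = 7, G+C = 3
Tm = 4·3 + 2·7 = 12 + 14 = 26°C

26°C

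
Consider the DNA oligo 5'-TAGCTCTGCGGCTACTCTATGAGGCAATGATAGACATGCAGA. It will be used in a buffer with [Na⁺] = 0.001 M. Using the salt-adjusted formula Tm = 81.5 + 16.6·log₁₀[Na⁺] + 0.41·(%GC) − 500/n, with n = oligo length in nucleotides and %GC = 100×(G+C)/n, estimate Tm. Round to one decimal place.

Length n = 42. C=9, T=10, A=12, G=11
G+C = 20, so %GC = 20/42 × 100 = 47.619%
Salt term: 16.6 × (-3) = -49.8
GC term: 0.41 × 47.619 = 19.524; length term: −500/42 = −11.905
Tm = 81.5 + (-49.8) + 19.524 − 11.905 = 39.319 → 39.3°C

39.3°C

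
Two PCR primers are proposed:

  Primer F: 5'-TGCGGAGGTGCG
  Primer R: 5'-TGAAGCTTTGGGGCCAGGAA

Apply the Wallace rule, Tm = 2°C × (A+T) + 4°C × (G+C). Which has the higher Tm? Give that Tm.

Primer F: A+T=3, G+C=9 → Tm = 2(3)+4(9) = 42°C
Primer R: A+T=9, G+C=11 → Tm = 2(9)+4(11) = 62°C
42°C vs 62°C → primer R is higher.

Primer R, 62°C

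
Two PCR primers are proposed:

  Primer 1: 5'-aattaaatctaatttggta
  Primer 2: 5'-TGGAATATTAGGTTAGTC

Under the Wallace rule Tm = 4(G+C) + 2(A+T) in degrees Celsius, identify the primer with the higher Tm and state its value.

Primer 2, 48°C

Primer 1: A+T=16, G+C=3 → Tm = 2(16)+4(3) = 44°C
Primer 2: A+T=12, G+C=6 → Tm = 2(12)+4(6) = 48°C
44°C vs 48°C → primer 2 is higher.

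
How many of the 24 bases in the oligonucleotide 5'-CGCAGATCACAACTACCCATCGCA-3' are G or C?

Base counts: A=8, T=3, C=10, G=3
G+C = 3 + 10 = 13

13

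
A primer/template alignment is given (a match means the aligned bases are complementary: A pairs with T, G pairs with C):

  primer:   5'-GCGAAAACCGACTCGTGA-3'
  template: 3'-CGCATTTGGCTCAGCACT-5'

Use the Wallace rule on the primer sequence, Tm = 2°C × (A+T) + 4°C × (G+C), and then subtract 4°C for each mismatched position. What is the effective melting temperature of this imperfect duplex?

Primer base counts: A=6, T=2, G=5, C=5 → A+T=8, G+C=10
Perfect-match Tm = 2(8) + 4(10) = 16 + 40 = 56°C
Mismatches (positions where the bases are not complementary): 2 (at positions 4, 12)
Effective Tm = 56 − 2×4 = 56 − 8 = 48°C

48°C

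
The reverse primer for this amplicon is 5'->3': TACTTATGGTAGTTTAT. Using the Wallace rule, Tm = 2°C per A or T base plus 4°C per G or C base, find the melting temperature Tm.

42°C

G=3, A=4, C=1, T=9
So N_AT = 13 and N_GC = 4.
Tm = 4·4 + 2·13 = 16 + 26 = 42°C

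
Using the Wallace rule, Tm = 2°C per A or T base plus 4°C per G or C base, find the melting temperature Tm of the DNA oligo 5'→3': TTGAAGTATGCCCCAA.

46°C

G=3, T=4, C=4, A=5
A+T = 9, G+C = 7
Tm = 2×9 + 4×7 = 46°C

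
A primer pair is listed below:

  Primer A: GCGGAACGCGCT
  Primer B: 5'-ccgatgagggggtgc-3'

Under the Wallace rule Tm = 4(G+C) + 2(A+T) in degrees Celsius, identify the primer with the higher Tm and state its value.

Primer A: A+T=3, G+C=9 → Tm = 2(3)+4(9) = 42°C
Primer B: A+T=4, G+C=11 → Tm = 2(4)+4(11) = 52°C
42°C vs 52°C → primer B is higher.

Primer B, 52°C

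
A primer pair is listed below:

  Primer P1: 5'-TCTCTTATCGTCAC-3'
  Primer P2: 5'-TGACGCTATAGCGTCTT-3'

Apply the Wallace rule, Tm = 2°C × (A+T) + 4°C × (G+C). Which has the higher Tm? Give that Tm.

Primer P1: A+T=8, G+C=6 → Tm = 2(8)+4(6) = 40°C
Primer P2: A+T=9, G+C=8 → Tm = 2(9)+4(8) = 50°C
40°C vs 50°C → primer P2 is higher.

Primer P2, 50°C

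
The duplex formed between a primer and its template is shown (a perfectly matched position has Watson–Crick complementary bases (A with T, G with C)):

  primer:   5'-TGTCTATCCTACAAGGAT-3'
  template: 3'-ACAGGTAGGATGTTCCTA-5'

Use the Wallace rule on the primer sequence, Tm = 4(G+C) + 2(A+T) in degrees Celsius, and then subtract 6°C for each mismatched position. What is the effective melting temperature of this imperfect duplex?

Primer base counts: A=5, T=6, G=3, C=4 → A+T=11, G+C=7
Perfect-match Tm = 2(11) + 4(7) = 22 + 28 = 50°C
Mismatches (positions where the bases are not complementary): 1 (at position 5)
Effective Tm = 50 − 1×6 = 50 − 6 = 44°C

44°C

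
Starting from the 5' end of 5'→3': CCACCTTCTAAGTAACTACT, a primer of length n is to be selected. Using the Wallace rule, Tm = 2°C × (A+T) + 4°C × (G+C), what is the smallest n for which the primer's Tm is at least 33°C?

First 11 bases: CCACCTTCTAA → Tm = 32°C (< 33°C)
First 12 bases: CCACCTTCTAAG → Tm = 36°C (≥ 33°C)
Each additional base adds 2°C (A/T) or 4°C (G/C), so Tm is non-decreasing in n; n = 12 is the first length to reach 33°C.

n = 12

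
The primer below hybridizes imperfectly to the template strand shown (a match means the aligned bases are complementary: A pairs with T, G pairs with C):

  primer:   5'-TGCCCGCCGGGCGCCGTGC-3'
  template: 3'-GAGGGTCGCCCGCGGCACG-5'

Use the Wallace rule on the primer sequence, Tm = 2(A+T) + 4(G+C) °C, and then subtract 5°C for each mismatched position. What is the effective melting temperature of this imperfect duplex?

Primer base counts: A=0, T=2, G=8, C=9 → A+T=2, G+C=17
Perfect-match Tm = 2(2) + 4(17) = 4 + 68 = 72°C
Mismatches (positions where the bases are not complementary): 4 (at positions 1, 2, 6, 7)
Effective Tm = 72 − 4×5 = 72 − 20 = 52°C

52°C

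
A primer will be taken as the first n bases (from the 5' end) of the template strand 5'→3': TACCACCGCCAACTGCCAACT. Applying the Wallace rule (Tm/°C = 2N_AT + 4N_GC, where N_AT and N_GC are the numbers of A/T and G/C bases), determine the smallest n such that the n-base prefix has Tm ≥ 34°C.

n = 10

First 9 bases: TACCACCGC → Tm = 30°C (< 34°C)
First 10 bases: TACCACCGCC → Tm = 34°C (≥ 34°C)
Each additional base adds 2°C (A/T) or 4°C (G/C), so Tm is non-decreasing in n; n = 10 is the first length to reach 34°C.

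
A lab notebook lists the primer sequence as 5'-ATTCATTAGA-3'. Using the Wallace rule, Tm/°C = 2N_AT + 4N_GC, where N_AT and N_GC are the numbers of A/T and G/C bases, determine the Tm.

Base counts: C=1, G=1, T=4, A=4
AT pairs contribute 8, GC pairs contribute 2.
Tm = 2(8) + 4(2) = 16 + 8 = 24°C

24°C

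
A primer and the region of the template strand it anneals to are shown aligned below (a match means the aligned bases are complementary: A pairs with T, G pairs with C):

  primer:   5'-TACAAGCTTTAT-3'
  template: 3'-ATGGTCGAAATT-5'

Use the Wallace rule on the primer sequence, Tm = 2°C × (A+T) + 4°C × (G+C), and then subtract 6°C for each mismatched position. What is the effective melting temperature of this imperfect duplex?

18°C

Primer base counts: A=4, T=5, G=1, C=2 → A+T=9, G+C=3
Perfect-match Tm = 2(9) + 4(3) = 18 + 12 = 30°C
Mismatches (positions where the bases are not complementary): 2 (at positions 4, 12)
Effective Tm = 30 − 2×6 = 30 − 12 = 18°C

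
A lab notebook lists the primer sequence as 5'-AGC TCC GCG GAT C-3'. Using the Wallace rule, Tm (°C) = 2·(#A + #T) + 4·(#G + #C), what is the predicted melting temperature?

44°C

T=2, C=5, A=2, G=4
So N_AT = 4 and N_GC = 9.
Tm = 2(4) + 4(9) = 8 + 36 = 44°C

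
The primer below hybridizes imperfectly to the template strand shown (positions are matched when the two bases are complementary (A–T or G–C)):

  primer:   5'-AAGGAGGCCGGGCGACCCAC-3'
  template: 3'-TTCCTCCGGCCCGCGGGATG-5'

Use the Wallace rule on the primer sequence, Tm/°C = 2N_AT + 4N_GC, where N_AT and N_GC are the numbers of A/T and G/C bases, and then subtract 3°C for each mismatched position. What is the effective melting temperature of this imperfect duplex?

64°C

Primer base counts: A=5, T=0, G=8, C=7 → A+T=5, G+C=15
Perfect-match Tm = 2(5) + 4(15) = 10 + 60 = 70°C
Mismatches (positions where the bases are not complementary): 2 (at positions 15, 18)
Effective Tm = 70 − 2×3 = 70 − 6 = 64°C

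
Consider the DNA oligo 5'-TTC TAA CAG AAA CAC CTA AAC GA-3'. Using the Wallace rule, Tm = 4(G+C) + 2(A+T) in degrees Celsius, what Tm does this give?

T=4, C=6, G=2, A=11
So N_AT = 15 and N_GC = 8.
Tm = 2×15 + 4×8 = 62°C

62°C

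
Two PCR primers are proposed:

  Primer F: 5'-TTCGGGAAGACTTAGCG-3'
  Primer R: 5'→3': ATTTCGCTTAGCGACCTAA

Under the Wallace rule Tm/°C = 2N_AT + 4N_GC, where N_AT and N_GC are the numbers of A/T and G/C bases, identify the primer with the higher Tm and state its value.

Primer R, 54°C

Primer F: A+T=8, G+C=9 → Tm = 2(8)+4(9) = 52°C
Primer R: A+T=11, G+C=8 → Tm = 2(11)+4(8) = 54°C
52°C vs 54°C → primer R is higher.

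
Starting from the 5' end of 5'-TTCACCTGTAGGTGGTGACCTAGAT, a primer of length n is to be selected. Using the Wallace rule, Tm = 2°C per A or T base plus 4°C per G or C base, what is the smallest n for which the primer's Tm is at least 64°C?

First 20 bases: TTCACCTGTAGGTGGTGACC → Tm = 62°C (< 64°C)
First 21 bases: TTCACCTGTAGGTGGTGACCT → Tm = 64°C (≥ 64°C)
Since every base adds ≥2°C, Tm only increases with n, so the threshold is first crossed at n = 21.

n = 21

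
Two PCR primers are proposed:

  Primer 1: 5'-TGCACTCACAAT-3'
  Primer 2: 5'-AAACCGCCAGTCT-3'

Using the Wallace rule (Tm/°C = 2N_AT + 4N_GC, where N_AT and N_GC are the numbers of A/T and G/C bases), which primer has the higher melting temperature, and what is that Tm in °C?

Primer 2, 40°C

Primer 1: A+T=7, G+C=5 → Tm = 2(7)+4(5) = 34°C
Primer 2: A+T=6, G+C=7 → Tm = 2(6)+4(7) = 40°C
34°C vs 40°C → primer 2 is higher.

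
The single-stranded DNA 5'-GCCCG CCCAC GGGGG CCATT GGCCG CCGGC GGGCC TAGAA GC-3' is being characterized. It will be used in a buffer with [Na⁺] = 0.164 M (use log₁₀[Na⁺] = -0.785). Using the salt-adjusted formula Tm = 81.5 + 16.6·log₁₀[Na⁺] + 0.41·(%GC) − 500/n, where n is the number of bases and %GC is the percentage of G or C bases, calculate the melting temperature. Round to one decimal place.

89.8°C

Length n = 42. Counting bases: C=17, T=3, G=17, A=5
G+C = 34, so %GC = 34/42 × 100 = 80.952%
Salt term: 16.6 × (-0.785) = -13.031
GC term: 0.41 × 80.952 = 33.19; length term: −500/42 = −11.905
Tm = 81.5 + (-13.031) + 33.19 − 11.905 = 89.754 → 89.8°C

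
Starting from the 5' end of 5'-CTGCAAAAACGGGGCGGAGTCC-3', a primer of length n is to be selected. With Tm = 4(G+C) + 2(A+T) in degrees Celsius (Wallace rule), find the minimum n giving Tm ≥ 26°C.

n = 10

First 9 bases: CTGCAAAAA → Tm = 24°C (< 26°C)
First 10 bases: CTGCAAAAAC → Tm = 28°C (≥ 26°C)
Each additional base adds 2°C (A/T) or 4°C (G/C), so Tm is non-decreasing in n; n = 10 is the first length to reach 26°C.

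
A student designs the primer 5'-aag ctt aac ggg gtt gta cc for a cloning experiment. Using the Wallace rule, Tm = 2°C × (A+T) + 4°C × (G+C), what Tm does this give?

Counting bases: A=5, T=5, G=6, C=4
A+T = 10, G+C = 10
Tm = 4·10 + 2·10 = 40 + 20 = 60°C

60°C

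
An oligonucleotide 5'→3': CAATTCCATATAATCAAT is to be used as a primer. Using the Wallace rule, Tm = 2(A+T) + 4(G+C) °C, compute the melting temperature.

Counting bases: G=0, T=6, A=8, C=4
So N_AT = 14 and N_GC = 4.
Tm = 2×14 + 4×4 = 44°C

44°C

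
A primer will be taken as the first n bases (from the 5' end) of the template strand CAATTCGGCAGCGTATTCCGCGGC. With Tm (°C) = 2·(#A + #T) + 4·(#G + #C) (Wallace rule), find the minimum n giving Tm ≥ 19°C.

First 6 bases: CAATTC → Tm = 16°C (< 19°C)
First 7 bases: CAATTCG → Tm = 20°C (≥ 19°C)
Each additional base adds 2°C (A/T) or 4°C (G/C), so Tm is non-decreasing in n; n = 7 is the first length to reach 19°C.

n = 7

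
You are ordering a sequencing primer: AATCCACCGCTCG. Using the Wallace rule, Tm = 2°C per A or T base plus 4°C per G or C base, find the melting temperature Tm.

Counting bases: G=2, T=2, C=6, A=3
A+T = 5, G+C = 8
Tm = 4·8 + 2·5 = 32 + 10 = 42°C

42°C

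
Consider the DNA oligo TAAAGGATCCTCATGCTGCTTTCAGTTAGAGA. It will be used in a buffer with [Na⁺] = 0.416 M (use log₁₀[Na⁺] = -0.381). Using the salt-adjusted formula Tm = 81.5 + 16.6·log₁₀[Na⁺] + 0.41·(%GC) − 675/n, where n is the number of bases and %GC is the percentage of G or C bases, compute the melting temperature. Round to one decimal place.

70.7°C

Length n = 32. Base counts: C=6, A=9, T=10, G=7
G+C = 13, so %GC = 13/32 × 100 = 40.625%
Salt term: 16.6 × (-0.381) = -6.325
GC term: 0.41 × 40.625 = 16.656; length term: −675/32 = −21.094
Tm = 81.5 + (-6.325) + 16.656 − 21.094 = 70.737 → 70.7°C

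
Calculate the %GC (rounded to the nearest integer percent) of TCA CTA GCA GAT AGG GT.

47%

Counting bases: G=5, T=4, C=3, A=5
G+C = 5 + 3 = 8 out of 17 bases
%GC = 8/17 × 100 = 47.06% ≈ 47%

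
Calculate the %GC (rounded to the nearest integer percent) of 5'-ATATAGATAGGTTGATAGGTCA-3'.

Scanning the sequence gives G=6, C=1, T=7, A=8.
G+C = 6 + 1 = 7 out of 22 bases
%GC = 7/22 × 100 = 31.82% ≈ 32%

32%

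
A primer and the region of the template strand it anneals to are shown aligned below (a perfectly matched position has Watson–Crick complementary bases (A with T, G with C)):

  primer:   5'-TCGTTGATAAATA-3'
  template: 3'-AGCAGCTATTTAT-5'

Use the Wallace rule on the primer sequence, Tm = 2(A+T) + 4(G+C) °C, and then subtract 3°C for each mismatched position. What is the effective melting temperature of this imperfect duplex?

Primer base counts: A=5, T=5, G=2, C=1 → A+T=10, G+C=3
Perfect-match Tm = 2(10) + 4(3) = 20 + 12 = 32°C
Mismatches (positions where the bases are not complementary): 1 (at position 5)
Effective Tm = 32 − 1×3 = 32 − 3 = 29°C

29°C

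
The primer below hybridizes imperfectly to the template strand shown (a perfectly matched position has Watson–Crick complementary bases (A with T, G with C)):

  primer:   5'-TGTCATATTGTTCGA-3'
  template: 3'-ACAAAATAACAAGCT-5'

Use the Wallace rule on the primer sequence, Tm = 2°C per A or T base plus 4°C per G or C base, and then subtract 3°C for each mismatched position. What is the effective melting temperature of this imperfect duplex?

Primer base counts: A=3, T=7, G=3, C=2 → A+T=10, G+C=5
Perfect-match Tm = 2(10) + 4(5) = 20 + 20 = 40°C
Mismatches (positions where the bases are not complementary): 2 (at positions 4, 5)
Effective Tm = 40 − 2×3 = 40 − 6 = 34°C

34°C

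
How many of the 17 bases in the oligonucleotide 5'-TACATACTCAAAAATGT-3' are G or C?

T=5, A=8, G=1, C=3
G+C = 1 + 3 = 4

4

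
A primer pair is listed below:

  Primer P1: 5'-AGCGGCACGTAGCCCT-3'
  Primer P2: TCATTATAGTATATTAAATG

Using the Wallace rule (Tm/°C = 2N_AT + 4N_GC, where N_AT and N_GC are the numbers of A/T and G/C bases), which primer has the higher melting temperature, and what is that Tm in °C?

Primer P1, 54°C

Primer P1: A+T=5, G+C=11 → Tm = 2(5)+4(11) = 54°C
Primer P2: A+T=17, G+C=3 → Tm = 2(17)+4(3) = 46°C
54°C vs 46°C → primer P1 is higher.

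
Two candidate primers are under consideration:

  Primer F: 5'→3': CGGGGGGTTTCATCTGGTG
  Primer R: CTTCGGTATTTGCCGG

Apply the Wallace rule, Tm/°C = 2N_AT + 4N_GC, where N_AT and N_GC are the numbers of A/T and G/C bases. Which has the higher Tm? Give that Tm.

Primer F: A+T=7, G+C=12 → Tm = 2(7)+4(12) = 62°C
Primer R: A+T=7, G+C=9 → Tm = 2(7)+4(9) = 50°C
62°C vs 50°C → primer F is higher.

Primer F, 62°C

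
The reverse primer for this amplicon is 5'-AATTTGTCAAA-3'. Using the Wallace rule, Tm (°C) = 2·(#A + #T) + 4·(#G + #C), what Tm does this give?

Scanning the sequence gives T=4, A=5, G=1, C=1.
A+T = 9, G+C = 2
Tm = 4·2 + 2·9 = 8 + 18 = 26°C

26°C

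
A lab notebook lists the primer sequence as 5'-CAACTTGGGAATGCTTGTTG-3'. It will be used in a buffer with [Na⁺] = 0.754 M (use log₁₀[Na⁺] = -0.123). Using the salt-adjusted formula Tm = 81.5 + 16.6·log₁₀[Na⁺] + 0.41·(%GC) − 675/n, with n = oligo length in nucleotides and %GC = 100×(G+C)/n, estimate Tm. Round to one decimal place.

Length n = 20. Base counts: C=3, G=6, T=7, A=4
G+C = 9, so %GC = 9/20 × 100 = 45%
Salt term: 16.6 × (-0.123) = -2.042
GC term: 0.41 × 45 = 18.45; length term: −675/20 = −33.75
Tm = 81.5 + (-2.042) + 18.45 − 33.75 = 64.158 → 64.2°C

64.2°C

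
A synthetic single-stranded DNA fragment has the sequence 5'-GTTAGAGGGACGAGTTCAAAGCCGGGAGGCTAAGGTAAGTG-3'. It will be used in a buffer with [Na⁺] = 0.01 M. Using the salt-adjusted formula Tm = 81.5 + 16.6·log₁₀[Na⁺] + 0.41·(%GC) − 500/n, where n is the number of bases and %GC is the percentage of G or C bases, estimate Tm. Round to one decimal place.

Length n = 41. T=7, G=17, C=5, A=12
G+C = 22, so %GC = 22/41 × 100 = 53.659%
Salt term: 16.6 × (-2) = -33.2
GC term: 0.41 × 53.659 = 22; length term: −500/41 = −12.195
Tm = 81.5 + (-33.2) + 22 − 12.195 = 58.105 → 58.1°C

58.1°C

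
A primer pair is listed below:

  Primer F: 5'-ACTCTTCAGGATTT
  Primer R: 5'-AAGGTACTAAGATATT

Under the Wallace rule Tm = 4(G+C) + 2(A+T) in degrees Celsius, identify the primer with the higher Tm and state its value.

Primer R, 40°C

Primer F: A+T=9, G+C=5 → Tm = 2(9)+4(5) = 38°C
Primer R: A+T=12, G+C=4 → Tm = 2(12)+4(4) = 40°C
38°C vs 40°C → primer R is higher.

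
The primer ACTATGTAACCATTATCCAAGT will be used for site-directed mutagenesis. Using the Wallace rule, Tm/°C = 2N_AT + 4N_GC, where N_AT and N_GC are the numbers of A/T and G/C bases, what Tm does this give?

C=5, G=2, A=8, T=7
A+T = 15, G+C = 7
Tm = 4·7 + 2·15 = 28 + 30 = 58°C

58°C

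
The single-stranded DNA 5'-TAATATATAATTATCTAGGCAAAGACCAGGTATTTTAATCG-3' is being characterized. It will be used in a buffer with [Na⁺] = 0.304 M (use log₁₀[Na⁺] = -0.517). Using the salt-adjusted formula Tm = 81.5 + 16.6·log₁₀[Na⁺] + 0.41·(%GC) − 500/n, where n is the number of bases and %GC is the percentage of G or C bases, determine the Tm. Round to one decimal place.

71.7°C

Length n = 41. Base counts: A=16, G=6, T=14, C=5
G+C = 11, so %GC = 11/41 × 100 = 26.829%
Salt term: 16.6 × (-0.517) = -8.582
GC term: 0.41 × 26.829 = 11; length term: −500/41 = −12.195
Tm = 81.5 + (-8.582) + 11 − 12.195 = 71.723 → 71.7°C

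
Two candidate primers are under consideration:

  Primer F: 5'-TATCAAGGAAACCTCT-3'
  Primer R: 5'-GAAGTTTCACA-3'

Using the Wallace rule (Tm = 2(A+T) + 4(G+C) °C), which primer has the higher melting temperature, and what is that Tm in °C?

Primer F: A+T=10, G+C=6 → Tm = 2(10)+4(6) = 44°C
Primer R: A+T=7, G+C=4 → Tm = 2(7)+4(4) = 30°C
44°C vs 30°C → primer F is higher.

Primer F, 44°C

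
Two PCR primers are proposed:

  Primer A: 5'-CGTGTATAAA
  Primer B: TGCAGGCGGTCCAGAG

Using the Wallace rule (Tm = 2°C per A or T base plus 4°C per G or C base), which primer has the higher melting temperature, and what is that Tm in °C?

Primer A: A+T=7, G+C=3 → Tm = 2(7)+4(3) = 26°C
Primer B: A+T=5, G+C=11 → Tm = 2(5)+4(11) = 54°C
26°C vs 54°C → primer B is higher.

Primer B, 54°C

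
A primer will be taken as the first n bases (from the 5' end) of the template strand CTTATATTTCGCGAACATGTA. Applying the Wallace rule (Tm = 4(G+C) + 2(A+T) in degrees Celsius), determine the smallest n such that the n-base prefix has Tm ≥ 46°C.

First 16 bases: CTTATATTTCGCGAAC → Tm = 44°C (< 46°C)
First 17 bases: CTTATATTTCGCGAACA → Tm = 46°C (≥ 46°C)
Each additional base adds 2°C (A/T) or 4°C (G/C), so Tm is non-decreasing in n; n = 17 is the first length to reach 46°C.

n = 17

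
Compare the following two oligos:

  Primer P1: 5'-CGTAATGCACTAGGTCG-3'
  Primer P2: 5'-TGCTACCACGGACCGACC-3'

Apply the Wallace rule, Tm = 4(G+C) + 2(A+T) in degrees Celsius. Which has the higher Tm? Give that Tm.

Primer P2, 60°C

Primer P1: A+T=8, G+C=9 → Tm = 2(8)+4(9) = 52°C
Primer P2: A+T=6, G+C=12 → Tm = 2(6)+4(12) = 60°C
52°C vs 60°C → primer P2 is higher.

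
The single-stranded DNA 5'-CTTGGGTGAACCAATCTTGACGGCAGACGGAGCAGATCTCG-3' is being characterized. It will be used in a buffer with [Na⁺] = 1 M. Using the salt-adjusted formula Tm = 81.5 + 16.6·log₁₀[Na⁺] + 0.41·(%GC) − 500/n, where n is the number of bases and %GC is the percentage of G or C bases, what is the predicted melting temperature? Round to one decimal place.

Length n = 41. Counting bases: A=10, G=13, C=10, T=8
G+C = 23, so %GC = 23/41 × 100 = 56.098%
Salt term: 16.6 × (0) = 0
GC term: 0.41 × 56.098 = 23; length term: −500/41 = −12.195
Tm = 81.5 + (0) + 23 − 12.195 = 92.305 → 92.3°C

92.3°C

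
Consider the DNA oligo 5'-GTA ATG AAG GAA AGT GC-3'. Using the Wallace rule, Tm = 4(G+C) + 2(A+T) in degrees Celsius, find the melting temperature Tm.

48°C

Base counts: G=6, T=3, C=1, A=7
AT pairs contribute 10, GC pairs contribute 7.
Tm = 4·7 + 2·10 = 28 + 20 = 48°C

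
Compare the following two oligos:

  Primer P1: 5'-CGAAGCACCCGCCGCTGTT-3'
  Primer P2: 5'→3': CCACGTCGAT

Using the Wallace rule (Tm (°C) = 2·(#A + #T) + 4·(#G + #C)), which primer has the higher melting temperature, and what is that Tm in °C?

Primer P1: A+T=6, G+C=13 → Tm = 2(6)+4(13) = 64°C
Primer P2: A+T=4, G+C=6 → Tm = 2(4)+4(6) = 32°C
64°C vs 32°C → primer P1 is higher.

Primer P1, 64°C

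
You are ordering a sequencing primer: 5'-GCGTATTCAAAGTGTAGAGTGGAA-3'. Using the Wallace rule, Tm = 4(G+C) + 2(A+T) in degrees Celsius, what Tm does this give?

68°C

Base counts: C=2, G=8, T=6, A=8
A+T = 14, G+C = 10
Tm = 2(14) + 4(10) = 28 + 40 = 68°C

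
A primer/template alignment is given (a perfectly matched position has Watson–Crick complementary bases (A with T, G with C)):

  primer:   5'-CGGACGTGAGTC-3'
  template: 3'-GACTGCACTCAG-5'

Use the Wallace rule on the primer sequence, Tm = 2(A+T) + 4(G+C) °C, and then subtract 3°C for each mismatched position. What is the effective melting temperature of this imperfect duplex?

37°C

Primer base counts: A=2, T=2, G=5, C=3 → A+T=4, G+C=8
Perfect-match Tm = 2(4) + 4(8) = 8 + 32 = 40°C
Mismatches (positions where the bases are not complementary): 1 (at position 2)
Effective Tm = 40 − 1×3 = 40 − 3 = 37°C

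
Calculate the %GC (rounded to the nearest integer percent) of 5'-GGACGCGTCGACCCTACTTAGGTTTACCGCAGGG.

Counting bases: T=7, G=11, A=6, C=10
G+C = 11 + 10 = 21 out of 34 bases
%GC = 21/34 × 100 = 61.76% ≈ 62%

62%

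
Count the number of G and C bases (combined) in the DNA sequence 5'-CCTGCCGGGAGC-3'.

10

Scanning the sequence gives C=5, T=1, A=1, G=5.
G+C = 5 + 5 = 10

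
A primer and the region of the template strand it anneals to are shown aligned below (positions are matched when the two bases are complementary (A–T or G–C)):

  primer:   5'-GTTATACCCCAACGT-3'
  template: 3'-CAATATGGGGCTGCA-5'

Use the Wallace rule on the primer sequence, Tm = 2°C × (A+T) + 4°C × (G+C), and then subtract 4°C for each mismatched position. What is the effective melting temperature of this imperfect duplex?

40°C

Primer base counts: A=4, T=4, G=2, C=5 → A+T=8, G+C=7
Perfect-match Tm = 2(8) + 4(7) = 16 + 28 = 44°C
Mismatches (positions where the bases are not complementary): 1 (at position 11)
Effective Tm = 44 − 1×4 = 44 − 4 = 40°C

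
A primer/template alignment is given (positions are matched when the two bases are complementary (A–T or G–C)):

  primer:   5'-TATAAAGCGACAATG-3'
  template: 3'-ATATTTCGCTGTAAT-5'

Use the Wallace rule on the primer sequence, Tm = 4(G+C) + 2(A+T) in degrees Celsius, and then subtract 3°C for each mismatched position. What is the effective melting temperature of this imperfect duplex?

Primer base counts: A=7, T=3, G=3, C=2 → A+T=10, G+C=5
Perfect-match Tm = 2(10) + 4(5) = 20 + 20 = 40°C
Mismatches (positions where the bases are not complementary): 2 (at positions 13, 15)
Effective Tm = 40 − 2×3 = 40 − 6 = 34°C

34°C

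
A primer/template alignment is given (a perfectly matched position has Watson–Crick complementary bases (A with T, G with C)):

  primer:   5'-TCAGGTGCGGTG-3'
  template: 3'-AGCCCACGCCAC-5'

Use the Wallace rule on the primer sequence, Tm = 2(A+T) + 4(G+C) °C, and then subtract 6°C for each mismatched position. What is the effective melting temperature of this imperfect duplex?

Primer base counts: A=1, T=3, G=6, C=2 → A+T=4, G+C=8
Perfect-match Tm = 2(4) + 4(8) = 8 + 32 = 40°C
Mismatches (positions where the bases are not complementary): 1 (at position 3)
Effective Tm = 40 − 1×6 = 40 − 6 = 34°C

34°C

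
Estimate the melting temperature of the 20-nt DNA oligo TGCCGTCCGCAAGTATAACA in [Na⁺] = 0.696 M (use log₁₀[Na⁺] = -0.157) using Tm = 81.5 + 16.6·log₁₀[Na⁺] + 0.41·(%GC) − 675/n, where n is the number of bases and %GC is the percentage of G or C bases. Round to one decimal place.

Length n = 20. Scanning the sequence gives A=6, T=4, C=6, G=4.
G+C = 10, so %GC = 10/20 × 100 = 50%
Salt term: 16.6 × (-0.157) = -2.606
GC term: 0.41 × 50 = 20.5; length term: −675/20 = −33.75
Tm = 81.5 + (-2.606) + 20.5 − 33.75 = 65.644 → 65.6°C

65.6°C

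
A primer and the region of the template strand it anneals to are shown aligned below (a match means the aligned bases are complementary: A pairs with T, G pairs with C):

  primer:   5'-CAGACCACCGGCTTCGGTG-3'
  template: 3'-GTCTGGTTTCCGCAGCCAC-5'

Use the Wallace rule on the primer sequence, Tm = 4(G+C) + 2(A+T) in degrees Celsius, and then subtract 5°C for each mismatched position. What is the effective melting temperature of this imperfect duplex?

49°C

Primer base counts: A=3, T=3, G=6, C=7 → A+T=6, G+C=13
Perfect-match Tm = 2(6) + 4(13) = 12 + 52 = 64°C
Mismatches (positions where the bases are not complementary): 3 (at positions 8, 9, 13)
Effective Tm = 64 − 3×5 = 64 − 15 = 49°C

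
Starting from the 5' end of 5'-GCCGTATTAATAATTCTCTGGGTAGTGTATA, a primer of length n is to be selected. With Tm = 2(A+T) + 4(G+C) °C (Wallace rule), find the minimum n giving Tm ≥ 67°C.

First 24 bases: GCCGTATTAATAATTCTCTGGGTA → Tm = 66°C (< 67°C)
First 25 bases: GCCGTATTAATAATTCTCTGGGTAG → Tm = 70°C (≥ 67°C)
Since every base adds ≥2°C, Tm only increases with n, so the threshold is first crossed at n = 25.

n = 25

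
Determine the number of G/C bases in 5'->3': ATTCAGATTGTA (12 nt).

3

Scanning the sequence gives A=4, G=2, C=1, T=5.
G+C = 2 + 1 = 3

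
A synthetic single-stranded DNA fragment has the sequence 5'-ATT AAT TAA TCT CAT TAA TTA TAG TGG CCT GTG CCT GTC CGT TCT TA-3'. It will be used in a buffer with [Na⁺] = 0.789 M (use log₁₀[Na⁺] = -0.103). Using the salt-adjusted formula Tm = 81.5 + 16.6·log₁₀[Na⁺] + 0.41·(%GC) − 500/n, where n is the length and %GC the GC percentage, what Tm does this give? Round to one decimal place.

83.1°C

Length n = 47. Base counts: G=7, C=9, T=20, A=11
G+C = 16, so %GC = 16/47 × 100 = 34.043%
Salt term: 16.6 × (-0.103) = -1.71
GC term: 0.41 × 34.043 = 13.958; length term: −500/47 = −10.638
Tm = 81.5 + (-1.71) + 13.958 − 10.638 = 83.11 → 83.1°C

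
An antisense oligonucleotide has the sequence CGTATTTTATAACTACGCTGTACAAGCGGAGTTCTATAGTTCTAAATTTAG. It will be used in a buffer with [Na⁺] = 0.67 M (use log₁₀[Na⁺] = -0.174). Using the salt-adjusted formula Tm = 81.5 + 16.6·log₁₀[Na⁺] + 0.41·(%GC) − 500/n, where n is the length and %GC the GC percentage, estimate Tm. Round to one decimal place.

Length n = 51. G=9, C=8, A=15, T=19
G+C = 17, so %GC = 17/51 × 100 = 33.333%
Salt term: 16.6 × (-0.174) = -2.888
GC term: 0.41 × 33.333 = 13.667; length term: −500/51 = −9.804
Tm = 81.5 + (-2.888) + 13.667 − 9.804 = 82.475 → 82.5°C

82.5°C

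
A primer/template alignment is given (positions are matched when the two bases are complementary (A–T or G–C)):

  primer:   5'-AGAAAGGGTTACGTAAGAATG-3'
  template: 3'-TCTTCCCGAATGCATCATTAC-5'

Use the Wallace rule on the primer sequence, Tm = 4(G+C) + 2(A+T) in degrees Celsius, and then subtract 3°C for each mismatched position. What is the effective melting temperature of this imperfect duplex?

Primer base counts: A=9, T=4, G=7, C=1 → A+T=13, G+C=8
Perfect-match Tm = 2(13) + 4(8) = 26 + 32 = 58°C
Mismatches (positions where the bases are not complementary): 4 (at positions 5, 8, 16, 17)
Effective Tm = 58 − 4×3 = 58 − 12 = 46°C

46°C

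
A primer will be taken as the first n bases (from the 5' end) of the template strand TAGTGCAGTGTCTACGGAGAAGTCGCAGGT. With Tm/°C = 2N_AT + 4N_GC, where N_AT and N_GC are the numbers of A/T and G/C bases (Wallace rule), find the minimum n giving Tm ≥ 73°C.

First 24 bases: TAGTGCAGTGTCTACGGAGAAGTC → Tm = 72°C (< 73°C)
First 25 bases: TAGTGCAGTGTCTACGGAGAAGTCG → Tm = 76°C (≥ 73°C)
Since every base adds ≥2°C, Tm only increases with n, so the threshold is first crossed at n = 25.

n = 25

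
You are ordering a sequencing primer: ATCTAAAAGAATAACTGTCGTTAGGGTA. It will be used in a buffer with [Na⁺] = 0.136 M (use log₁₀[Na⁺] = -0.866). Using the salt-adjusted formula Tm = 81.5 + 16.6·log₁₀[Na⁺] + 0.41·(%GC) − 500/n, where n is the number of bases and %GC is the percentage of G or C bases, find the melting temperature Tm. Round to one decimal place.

62.4°C

Length n = 28. T=8, C=3, G=6, A=11
G+C = 9, so %GC = 9/28 × 100 = 32.143%
Salt term: 16.6 × (-0.866) = -14.376
GC term: 0.41 × 32.143 = 13.179; length term: −500/28 = −17.857
Tm = 81.5 + (-14.376) + 13.179 − 17.857 = 62.446 → 62.4°C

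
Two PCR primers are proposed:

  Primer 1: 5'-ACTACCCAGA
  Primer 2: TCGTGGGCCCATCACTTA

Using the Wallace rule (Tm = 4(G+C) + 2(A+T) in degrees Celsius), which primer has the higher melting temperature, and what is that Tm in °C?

Primer 2, 56°C

Primer 1: A+T=5, G+C=5 → Tm = 2(5)+4(5) = 30°C
Primer 2: A+T=8, G+C=10 → Tm = 2(8)+4(10) = 56°C
30°C vs 56°C → primer 2 is higher.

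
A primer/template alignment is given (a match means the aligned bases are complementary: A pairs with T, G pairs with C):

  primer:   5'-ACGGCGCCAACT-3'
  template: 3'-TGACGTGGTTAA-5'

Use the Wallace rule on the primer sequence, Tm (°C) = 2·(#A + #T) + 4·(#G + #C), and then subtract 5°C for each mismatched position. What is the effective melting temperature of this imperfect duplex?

25°C

Primer base counts: A=3, T=1, G=3, C=5 → A+T=4, G+C=8
Perfect-match Tm = 2(4) + 4(8) = 8 + 32 = 40°C
Mismatches (positions where the bases are not complementary): 3 (at positions 3, 6, 11)
Effective Tm = 40 − 3×5 = 40 − 15 = 25°C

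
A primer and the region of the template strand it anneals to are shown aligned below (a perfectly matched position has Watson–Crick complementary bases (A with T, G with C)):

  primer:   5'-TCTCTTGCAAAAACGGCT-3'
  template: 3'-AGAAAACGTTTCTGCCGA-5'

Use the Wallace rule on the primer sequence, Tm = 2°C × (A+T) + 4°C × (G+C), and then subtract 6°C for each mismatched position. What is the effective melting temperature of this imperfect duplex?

40°C

Primer base counts: A=5, T=5, G=3, C=5 → A+T=10, G+C=8
Perfect-match Tm = 2(10) + 4(8) = 20 + 32 = 52°C
Mismatches (positions where the bases are not complementary): 2 (at positions 4, 12)
Effective Tm = 52 − 2×6 = 52 − 12 = 40°C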